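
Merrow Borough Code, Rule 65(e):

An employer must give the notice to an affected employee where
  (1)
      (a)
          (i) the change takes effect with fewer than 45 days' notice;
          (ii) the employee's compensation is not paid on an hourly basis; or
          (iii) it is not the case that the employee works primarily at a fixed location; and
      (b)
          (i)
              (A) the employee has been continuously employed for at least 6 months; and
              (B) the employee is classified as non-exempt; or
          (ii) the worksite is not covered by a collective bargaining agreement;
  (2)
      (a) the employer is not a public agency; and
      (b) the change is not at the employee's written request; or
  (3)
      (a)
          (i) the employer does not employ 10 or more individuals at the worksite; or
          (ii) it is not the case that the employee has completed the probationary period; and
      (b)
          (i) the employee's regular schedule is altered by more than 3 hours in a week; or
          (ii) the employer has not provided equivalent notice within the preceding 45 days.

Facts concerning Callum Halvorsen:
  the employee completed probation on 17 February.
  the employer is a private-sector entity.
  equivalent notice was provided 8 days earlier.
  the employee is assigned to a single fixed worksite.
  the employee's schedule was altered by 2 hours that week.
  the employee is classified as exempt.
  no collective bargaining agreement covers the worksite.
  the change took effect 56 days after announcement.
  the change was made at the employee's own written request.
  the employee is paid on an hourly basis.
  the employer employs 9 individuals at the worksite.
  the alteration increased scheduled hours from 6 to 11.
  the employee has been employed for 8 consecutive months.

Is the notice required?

(i) < 45 days' notice — not satisfied.
(ii) not (hourly-paid) — not satisfied.
(iii) not (fixed location) — not satisfied.
So (a) is not satisfied (F OR F OR F).
(A) tenure ≥ 6 mo. — met.
(B) non-exempt — not satisfied.
So (i) is not satisfied (T AND F).
(ii) no CBA — holds.
So (b) is satisfied (F OR T).
(1): F AND T → false.
(a) not (public agency) — satisfied.
(b) not employee-requested — not satisfied.
(2) = T AND F = false.
(i) not (≥ 10 at site) — met.
(ii) not (past probation) — fails.
So (a) is satisfied (T OR F).
(i) schedule shift > 3h — not met.
(ii) no recent notice — fails.
So (b) is not satisfied (F OR F).
(3): T AND F → false.
Overall: F OR F OR F → false.

No — not required.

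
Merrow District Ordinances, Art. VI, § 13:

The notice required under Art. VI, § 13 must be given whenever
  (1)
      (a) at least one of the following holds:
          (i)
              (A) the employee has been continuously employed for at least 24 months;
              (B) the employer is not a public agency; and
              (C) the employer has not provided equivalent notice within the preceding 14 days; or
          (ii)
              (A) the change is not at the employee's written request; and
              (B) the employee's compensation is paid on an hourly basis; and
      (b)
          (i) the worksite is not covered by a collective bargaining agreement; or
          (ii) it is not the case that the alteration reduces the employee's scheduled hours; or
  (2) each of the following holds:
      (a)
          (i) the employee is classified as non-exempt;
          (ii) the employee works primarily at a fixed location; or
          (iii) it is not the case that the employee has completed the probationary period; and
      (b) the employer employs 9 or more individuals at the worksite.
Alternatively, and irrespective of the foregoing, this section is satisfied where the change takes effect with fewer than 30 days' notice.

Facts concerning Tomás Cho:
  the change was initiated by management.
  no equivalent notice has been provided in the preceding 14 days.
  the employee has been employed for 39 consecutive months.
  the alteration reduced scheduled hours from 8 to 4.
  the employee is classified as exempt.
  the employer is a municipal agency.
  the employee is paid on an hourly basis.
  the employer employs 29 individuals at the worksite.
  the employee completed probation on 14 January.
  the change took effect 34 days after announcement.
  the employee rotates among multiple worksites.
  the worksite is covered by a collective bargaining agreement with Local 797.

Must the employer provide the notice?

(A) tenure ≥ 24 mo. — met.
(B) not (public agency) — fails.
(C) no recent notice — met.
So (i) is not satisfied (T AND F AND T).
(A) not employee-requested — met.
(B) hourly-paid — met.
(ii): T AND T → true.
So (a) is satisfied (F OR T).
(i) no CBA — fails.
(ii) not (hours reduced) — not met.
(b): F OR F → false.
So (1) is not satisfied (T AND F).
(i) non-exempt — fails.
(ii) fixed location — not satisfied.
(iii) not (past probation) — not met.
(a) = F OR F OR F = false.
(b) ≥ 9 at site — met.
(2) = F AND T = false.
Overall: F OR F → false.
Exception (< 30 days' notice) — not satisfied.
Result: main false OR exception false → false.

No — not required.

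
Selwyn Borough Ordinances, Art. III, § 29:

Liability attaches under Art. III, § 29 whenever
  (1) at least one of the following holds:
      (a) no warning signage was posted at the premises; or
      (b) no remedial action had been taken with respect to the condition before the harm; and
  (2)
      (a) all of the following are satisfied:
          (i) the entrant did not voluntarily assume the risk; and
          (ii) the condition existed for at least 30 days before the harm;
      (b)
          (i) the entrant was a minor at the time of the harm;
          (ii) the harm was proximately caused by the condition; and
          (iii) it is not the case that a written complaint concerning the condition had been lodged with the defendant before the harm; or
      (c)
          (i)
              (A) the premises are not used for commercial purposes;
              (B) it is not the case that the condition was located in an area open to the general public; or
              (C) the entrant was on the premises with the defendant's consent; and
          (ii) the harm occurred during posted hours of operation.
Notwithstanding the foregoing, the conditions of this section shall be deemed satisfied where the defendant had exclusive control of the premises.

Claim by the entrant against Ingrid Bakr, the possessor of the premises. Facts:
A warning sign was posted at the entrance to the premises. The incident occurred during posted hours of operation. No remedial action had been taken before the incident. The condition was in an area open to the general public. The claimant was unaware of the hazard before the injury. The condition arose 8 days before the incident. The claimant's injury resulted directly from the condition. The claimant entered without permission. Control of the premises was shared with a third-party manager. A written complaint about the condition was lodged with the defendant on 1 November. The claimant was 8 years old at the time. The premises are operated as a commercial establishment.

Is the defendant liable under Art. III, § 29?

(a) no signage posted — not satisfied.
(b) no remedial action — met.
(1): F OR T → true.
(i) no assumed risk — satisfied.
(ii) condition ≥30 days old — not met.
(a): T AND F → false.
(i) entrant a minor — met.
(ii) proximate cause — met.
(iii) not (complaint lodged) — not met.
So (b) is not satisfied (T AND T AND F).
(A) not (commercial use) — fails.
(B) not (public area) — fails.
(C) consent to enter — not satisfied.
(i): F OR F OR F → false.
(ii) during posted hours — holds.
So (c) is not satisfied (F AND T).
(2) = F OR F OR F = false.
Overall: T AND F → false.
Exception (exclusive control) — not satisfied.
Result: main false OR exception false → false.

No — not liable.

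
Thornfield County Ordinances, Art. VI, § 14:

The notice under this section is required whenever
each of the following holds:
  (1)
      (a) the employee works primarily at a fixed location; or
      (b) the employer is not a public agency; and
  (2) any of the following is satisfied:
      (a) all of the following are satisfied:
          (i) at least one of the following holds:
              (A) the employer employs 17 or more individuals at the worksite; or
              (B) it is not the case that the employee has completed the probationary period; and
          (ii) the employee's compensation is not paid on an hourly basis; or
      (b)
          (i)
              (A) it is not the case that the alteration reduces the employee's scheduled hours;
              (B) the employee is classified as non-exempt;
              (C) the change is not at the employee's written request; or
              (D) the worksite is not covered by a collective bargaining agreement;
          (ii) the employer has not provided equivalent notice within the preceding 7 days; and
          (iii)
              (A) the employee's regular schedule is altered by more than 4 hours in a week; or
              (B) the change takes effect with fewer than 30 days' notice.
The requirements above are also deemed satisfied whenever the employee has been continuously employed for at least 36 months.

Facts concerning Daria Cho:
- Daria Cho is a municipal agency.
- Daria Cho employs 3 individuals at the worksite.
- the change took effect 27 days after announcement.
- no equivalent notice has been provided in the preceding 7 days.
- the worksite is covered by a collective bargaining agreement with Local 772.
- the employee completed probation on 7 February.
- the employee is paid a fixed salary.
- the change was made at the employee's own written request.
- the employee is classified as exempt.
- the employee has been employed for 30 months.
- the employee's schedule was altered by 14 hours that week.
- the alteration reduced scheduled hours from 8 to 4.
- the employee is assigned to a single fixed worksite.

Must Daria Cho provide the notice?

No — not required.

(a) fixed location — satisfied.
(b) not (public agency) — fails.
So (1) is satisfied (T OR F).
(A) ≥ 17 at site — not met.
(B) not (past probation) — not satisfied.
(i) = F OR F = false.
(ii) not (hourly-paid) — satisfied.
(a): F AND T → false.
(A) not (hours reduced) — not met.
(B) non-exempt — not satisfied.
(C) not employee-requested — fails.
(D) no CBA — fails.
(i) = F OR F OR F OR F = false.
(ii) no recent notice — met.
(A) schedule shift > 4h — holds.
(B) < 30 days' notice — satisfied.
(iii) = T OR T = true.
So (b) is not satisfied (F AND T AND T).
(2) = F OR F = false.
Overall: T AND F → false.
Exception (tenure ≥ 36 mo.) — not satisfied.
Result: main false OR exception false → false.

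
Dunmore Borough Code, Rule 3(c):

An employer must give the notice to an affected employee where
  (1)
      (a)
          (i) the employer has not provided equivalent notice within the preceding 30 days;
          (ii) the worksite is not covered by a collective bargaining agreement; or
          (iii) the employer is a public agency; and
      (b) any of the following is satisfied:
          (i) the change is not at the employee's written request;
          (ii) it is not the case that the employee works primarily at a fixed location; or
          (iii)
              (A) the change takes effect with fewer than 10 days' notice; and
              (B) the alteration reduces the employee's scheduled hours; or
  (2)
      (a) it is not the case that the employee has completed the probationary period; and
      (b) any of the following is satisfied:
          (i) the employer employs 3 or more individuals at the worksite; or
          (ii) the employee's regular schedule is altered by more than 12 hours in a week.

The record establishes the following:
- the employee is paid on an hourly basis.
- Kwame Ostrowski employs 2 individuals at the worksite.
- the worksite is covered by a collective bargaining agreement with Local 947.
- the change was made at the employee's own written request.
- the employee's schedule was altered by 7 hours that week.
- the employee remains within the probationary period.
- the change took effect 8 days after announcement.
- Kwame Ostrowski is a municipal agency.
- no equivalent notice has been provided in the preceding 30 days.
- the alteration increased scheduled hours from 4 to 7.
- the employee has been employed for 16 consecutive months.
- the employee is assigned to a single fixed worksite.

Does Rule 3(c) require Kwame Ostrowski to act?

(i) no recent notice — satisfied.
(ii) no CBA — not satisfied.
(iii) public agency — satisfied.
(a) = T OR F OR T = true.
(i) not employee-requested — not satisfied.
(ii) not (fixed location) — fails.
(A) < 10 days' notice — satisfied.
(B) hours reduced — not met.
(iii) = T AND F = false.
So (b) is not satisfied (F OR F OR F).
(1) = T AND F = false.
(a) not (past probation) — holds.
(i) ≥ 3 at site — not satisfied.
(ii) schedule shift > 12h — not met.
(b): F OR F → false.
(2) = T AND F = false.
Overall = F OR F = false.

No — not required.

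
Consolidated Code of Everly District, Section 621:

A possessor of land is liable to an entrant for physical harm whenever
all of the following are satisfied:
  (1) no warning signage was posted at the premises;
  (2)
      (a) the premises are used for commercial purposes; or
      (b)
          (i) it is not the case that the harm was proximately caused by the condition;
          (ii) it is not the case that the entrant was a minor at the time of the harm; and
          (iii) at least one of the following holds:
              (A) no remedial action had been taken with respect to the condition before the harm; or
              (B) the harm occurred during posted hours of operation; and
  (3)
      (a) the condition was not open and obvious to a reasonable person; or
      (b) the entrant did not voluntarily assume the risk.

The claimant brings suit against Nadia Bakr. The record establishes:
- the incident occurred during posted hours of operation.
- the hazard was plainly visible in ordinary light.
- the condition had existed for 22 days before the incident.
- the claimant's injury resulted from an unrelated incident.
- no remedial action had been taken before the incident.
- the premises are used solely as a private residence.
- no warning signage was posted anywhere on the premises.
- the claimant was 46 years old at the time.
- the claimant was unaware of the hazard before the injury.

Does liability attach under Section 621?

(1) no signage posted — holds.
(a) commercial use — not satisfied.
(i) not (proximate cause) — met.
(ii) not (entrant a minor) — met.
(A) no remedial action — satisfied.
(B) during posted hours — satisfied.
So (iii) is satisfied (T OR T).
(b) = T AND T AND T = true.
So (2) is satisfied (F OR T).
(a) not open/obvious — fails.
(b) no assumed risk — met.
(3) = F OR T = true.
Overall: T AND T AND T → true.

Yes — liable.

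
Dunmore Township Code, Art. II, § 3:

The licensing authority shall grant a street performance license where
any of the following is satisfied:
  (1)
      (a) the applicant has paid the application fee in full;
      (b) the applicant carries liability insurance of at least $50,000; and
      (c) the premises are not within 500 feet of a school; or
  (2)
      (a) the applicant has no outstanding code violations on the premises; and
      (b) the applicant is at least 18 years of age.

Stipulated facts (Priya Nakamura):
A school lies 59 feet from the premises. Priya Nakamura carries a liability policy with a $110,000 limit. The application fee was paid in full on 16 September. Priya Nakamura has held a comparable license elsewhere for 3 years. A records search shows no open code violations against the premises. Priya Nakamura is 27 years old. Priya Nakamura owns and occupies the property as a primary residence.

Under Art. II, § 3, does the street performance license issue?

Yes — granted.

(a) fee paid — holds.
(b) insurance ≥ $50,000 — met.
(c) ≥500 ft from school — not satisfied.
(1): T AND T AND F → false.
(a) no code violations — holds.
(b) age ≥ 18 — satisfied.
(2) = T AND T = true.
So Overall is satisfied (F OR T).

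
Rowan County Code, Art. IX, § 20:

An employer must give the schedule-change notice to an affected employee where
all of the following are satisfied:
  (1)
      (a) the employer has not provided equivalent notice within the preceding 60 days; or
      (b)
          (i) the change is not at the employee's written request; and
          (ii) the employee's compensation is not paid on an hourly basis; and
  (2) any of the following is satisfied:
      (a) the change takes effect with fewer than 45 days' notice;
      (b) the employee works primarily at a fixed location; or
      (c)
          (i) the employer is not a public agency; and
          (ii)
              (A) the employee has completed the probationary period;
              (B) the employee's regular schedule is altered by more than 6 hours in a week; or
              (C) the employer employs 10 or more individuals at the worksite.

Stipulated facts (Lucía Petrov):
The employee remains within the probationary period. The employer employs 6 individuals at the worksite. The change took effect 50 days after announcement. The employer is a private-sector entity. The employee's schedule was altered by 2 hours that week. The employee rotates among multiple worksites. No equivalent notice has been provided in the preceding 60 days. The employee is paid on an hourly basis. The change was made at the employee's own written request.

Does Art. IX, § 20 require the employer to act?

(a) no recent notice — holds.
(i) not employee-requested — not satisfied.
(ii) not (hourly-paid) — not met.
(b): F AND F → false.
So (1) is satisfied (T OR F).
(a) < 45 days' notice — not satisfied.
(b) fixed location — not met.
(i) not (public agency) — met.
(A) past probation — not met.
(B) schedule shift > 6h — not satisfied.
(C) ≥ 10 at site — not satisfied.
(ii) = F OR F OR F = false.
So (c) is not satisfied (T AND F).
(2): F OR F OR F → false.
Overall: T AND F → false.

No — not required.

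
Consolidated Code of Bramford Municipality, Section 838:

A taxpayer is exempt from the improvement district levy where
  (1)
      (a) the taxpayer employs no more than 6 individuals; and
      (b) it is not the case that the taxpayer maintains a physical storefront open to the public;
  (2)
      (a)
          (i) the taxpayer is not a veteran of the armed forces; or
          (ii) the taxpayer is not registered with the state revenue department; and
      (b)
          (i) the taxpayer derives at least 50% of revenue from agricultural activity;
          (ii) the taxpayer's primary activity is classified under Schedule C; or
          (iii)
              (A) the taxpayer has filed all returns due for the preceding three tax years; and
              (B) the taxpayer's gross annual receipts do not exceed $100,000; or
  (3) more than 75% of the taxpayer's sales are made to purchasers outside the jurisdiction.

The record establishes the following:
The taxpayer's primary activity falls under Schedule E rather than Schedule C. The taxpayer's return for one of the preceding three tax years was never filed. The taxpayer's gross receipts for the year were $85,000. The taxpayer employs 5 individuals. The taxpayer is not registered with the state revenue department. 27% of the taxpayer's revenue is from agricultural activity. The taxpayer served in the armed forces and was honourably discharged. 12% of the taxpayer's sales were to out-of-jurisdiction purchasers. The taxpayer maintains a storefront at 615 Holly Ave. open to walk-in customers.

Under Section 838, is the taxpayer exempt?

(a) ≤ 6 employees — satisfied.
(b) not (has storefront) — not met.
(1) = T AND F = false.
(i) not (veteran) — fails.
(ii) not (state-registered) — holds.
(a): F OR T → true.
(i) ≥50% agricultural — not satisfied.
(ii) Schedule C activity — not met.
(A) returns current — fails.
(B) receipts ≤ $100,000 — satisfied.
(iii) = F AND T = false.
(b) = F OR F OR F = false.
(2) = T AND F = false.
(3) >75% out-of-jur. sales — fails.
Overall = F OR F OR F = false.

No — not exempt.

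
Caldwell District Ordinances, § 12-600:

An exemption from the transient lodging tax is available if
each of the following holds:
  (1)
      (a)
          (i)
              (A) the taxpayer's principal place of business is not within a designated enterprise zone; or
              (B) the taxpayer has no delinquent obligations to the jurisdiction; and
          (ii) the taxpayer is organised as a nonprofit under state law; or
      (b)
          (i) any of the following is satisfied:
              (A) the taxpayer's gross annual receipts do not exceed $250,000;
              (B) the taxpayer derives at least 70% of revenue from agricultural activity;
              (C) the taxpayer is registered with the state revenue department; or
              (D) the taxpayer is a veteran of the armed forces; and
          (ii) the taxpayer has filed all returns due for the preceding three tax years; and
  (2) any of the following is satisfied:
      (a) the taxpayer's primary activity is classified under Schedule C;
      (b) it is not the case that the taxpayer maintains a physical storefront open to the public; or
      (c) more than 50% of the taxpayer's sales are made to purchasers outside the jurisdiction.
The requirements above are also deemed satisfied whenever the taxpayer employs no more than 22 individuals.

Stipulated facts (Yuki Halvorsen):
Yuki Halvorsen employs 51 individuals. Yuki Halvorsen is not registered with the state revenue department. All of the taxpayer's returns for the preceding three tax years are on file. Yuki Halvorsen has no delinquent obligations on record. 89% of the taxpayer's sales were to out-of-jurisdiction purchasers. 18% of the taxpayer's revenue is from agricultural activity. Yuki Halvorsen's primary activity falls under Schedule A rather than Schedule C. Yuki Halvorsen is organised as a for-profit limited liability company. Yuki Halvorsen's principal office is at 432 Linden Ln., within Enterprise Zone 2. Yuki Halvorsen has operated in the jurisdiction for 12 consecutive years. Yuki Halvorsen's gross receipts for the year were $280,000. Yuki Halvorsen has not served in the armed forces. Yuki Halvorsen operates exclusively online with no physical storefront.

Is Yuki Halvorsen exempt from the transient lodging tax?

(A) not (in enterprise zone) — not satisfied.
(B) no delinquency — met.
So (i) is satisfied (F OR T).
(ii) nonprofit — not satisfied.
So (a) is not satisfied (T AND F).
(A) receipts ≤ $250,000 — not satisfied.
(B) ≥70% agricultural — not met.
(C) state-registered — fails.
(D) veteran — not met.
(i) = F OR F OR F OR F = false.
(ii) returns current — met.
So (b) is not satisfied (F AND T).
So (1) is not satisfied (F OR F).
(a) Schedule C activity — fails.
(b) not (has storefront) — satisfied.
(c) >50% out-of-jur. sales — met.
So (2) is satisfied (F OR T OR T).
Overall = F AND T = false.
Exception (≤ 22 employees) — not satisfied.
Result: main false OR exception false → false.

No — not exempt.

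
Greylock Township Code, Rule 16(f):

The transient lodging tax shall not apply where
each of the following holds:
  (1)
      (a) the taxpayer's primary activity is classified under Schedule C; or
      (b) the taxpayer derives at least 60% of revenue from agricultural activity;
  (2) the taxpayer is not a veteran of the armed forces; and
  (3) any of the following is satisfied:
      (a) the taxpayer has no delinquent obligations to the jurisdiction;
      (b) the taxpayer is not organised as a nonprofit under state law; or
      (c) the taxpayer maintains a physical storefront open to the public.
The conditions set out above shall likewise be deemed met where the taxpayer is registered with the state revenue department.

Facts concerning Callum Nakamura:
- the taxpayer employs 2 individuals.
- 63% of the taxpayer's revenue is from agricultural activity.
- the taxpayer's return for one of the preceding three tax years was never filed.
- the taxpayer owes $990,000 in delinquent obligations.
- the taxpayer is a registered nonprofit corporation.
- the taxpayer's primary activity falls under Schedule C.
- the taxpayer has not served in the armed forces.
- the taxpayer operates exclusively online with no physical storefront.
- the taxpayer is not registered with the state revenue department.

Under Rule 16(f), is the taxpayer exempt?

No — not exempt.

(a) Schedule C activity — satisfied.
(b) ≥60% agricultural — satisfied.
(1) = T OR T = true.
(2) not (veteran) — met.
(a) no delinquency — not satisfied.
(b) not (nonprofit) — not satisfied.
(c) has storefront — not satisfied.
So (3) is not satisfied (F OR F OR F).
So Overall is not satisfied (T AND T AND F).
Exception (state-registered) — not satisfied.
Result: main false OR exception false → false.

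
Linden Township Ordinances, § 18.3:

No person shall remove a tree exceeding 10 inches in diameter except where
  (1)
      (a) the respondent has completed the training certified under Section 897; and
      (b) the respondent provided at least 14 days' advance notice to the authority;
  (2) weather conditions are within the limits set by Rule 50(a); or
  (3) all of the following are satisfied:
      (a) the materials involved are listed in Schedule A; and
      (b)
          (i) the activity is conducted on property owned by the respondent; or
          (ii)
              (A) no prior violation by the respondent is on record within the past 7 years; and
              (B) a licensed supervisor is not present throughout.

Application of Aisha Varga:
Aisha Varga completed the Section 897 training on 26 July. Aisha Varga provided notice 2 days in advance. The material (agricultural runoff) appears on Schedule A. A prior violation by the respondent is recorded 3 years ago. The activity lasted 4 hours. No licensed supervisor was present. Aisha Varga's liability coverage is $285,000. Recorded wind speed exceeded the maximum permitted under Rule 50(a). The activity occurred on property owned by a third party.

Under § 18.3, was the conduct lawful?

No — unlawful.

(a) training certified — holds.
(b) ≥14 days' notice — not met.
(1) = T AND F = false.
(2) weather ok — fails.
(a) Schedule A material — satisfied.
(i) own property — not satisfied.
(A) no prior violation — fails.
(B) not (supervisor present) — met.
(ii): F AND T → false.
So (b) is not satisfied (F OR F).
So (3) is not satisfied (T AND F).
So Overall is not satisfied (F OR F OR F).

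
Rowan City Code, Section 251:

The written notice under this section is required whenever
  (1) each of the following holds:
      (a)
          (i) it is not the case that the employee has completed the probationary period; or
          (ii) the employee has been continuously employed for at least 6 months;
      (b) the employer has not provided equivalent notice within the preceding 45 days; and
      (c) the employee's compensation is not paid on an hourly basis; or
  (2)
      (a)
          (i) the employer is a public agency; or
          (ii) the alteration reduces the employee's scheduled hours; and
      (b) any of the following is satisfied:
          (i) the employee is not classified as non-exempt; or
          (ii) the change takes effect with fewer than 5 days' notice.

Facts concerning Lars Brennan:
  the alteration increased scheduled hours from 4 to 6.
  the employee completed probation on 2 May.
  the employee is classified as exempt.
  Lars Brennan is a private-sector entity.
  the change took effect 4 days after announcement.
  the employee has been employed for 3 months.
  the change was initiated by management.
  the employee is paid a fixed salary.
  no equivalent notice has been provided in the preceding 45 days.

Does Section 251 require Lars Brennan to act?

No — not required.

(i) not (past probation) — fails.
(ii) tenure ≥ 6 mo. — not met.
So (a) is not satisfied (F OR F).
(b) no recent notice — holds.
(c) not (hourly-paid) — met.
So (1) is not satisfied (F AND T AND T).
(i) public agency — not satisfied.
(ii) hours reduced — fails.
(a) = F OR F = false.
(i) not (non-exempt) — satisfied.
(ii) < 5 days' notice — satisfied.
(b) = T OR T = true.
So (2) is not satisfied (F AND T).
Overall: F OR F → false.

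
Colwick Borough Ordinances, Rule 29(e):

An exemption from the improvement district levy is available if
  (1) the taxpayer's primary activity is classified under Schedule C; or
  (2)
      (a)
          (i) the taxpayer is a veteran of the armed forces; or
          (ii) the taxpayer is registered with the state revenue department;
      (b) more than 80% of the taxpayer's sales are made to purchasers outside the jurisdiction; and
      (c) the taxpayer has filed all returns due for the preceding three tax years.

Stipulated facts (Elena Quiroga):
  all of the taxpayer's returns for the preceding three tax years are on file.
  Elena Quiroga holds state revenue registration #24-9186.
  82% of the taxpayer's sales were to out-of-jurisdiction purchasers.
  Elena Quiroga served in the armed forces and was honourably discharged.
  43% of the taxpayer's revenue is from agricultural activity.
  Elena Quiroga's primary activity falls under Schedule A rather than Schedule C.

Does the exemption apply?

Yes — exempt.

(1) Schedule C activity — fails.
(i) veteran — met.
(ii) state-registered — met.
So (a) is satisfied (T OR T).
(b) >80% out-of-jur. sales — satisfied.
(c) returns current — satisfied.
(2): T AND T AND T → true.
Overall: F OR T → true.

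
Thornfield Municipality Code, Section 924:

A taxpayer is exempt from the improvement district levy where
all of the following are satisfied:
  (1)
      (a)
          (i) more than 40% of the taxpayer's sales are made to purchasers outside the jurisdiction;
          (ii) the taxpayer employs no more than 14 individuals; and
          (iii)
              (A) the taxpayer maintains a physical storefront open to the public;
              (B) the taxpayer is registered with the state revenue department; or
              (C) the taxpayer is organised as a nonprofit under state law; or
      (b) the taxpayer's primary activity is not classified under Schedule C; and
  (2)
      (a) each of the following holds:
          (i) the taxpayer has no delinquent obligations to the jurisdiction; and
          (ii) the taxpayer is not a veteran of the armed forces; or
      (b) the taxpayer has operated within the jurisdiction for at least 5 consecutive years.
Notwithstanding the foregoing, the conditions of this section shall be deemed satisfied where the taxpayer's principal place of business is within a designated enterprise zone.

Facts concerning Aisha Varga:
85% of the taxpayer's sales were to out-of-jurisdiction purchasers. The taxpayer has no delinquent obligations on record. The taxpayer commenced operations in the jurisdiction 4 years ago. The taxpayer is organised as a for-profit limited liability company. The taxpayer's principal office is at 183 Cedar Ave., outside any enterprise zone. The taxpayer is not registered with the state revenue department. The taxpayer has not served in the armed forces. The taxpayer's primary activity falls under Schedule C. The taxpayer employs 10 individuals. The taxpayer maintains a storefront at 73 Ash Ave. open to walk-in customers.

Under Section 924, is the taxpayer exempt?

(i) >40% out-of-jur. sales — holds.
(ii) ≤ 14 employees — met.
(A) has storefront — satisfied.
(B) state-registered — fails.
(C) nonprofit — not met.
(iii): T OR F OR F → true.
(a): T AND T AND T → true.
(b) not (Schedule C activity) — not met.
(1) = T OR F = true.
(i) no delinquency — satisfied.
(ii) not (veteran) — met.
(a): T AND T → true.
(b) ≥ 5 yrs in jurisdiction — not satisfied.
(2): T OR F → true.
Overall = T AND T = true.
Exception (in enterprise zone) — not satisfied.
Result: main true OR exception false → true.

Yes — exempt.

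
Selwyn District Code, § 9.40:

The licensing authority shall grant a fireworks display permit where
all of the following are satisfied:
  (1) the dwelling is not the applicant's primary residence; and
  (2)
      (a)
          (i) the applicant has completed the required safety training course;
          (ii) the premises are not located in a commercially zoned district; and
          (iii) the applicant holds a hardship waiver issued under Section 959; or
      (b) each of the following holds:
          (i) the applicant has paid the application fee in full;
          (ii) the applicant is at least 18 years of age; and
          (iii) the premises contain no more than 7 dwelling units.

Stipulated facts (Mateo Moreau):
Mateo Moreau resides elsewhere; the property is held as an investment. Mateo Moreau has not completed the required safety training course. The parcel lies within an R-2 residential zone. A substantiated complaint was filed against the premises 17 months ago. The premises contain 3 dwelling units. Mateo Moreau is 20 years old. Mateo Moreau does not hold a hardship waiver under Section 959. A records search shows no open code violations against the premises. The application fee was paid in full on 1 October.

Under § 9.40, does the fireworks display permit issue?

Yes — granted.

(1) not (primary residence) — holds.
(i) safety training — not satisfied.
(ii) not (commercially zoned) — satisfied.
(iii) hardship waiver — fails.
So (a) is not satisfied (F AND T AND F).
(i) fee paid — holds.
(ii) age ≥ 18 — holds.
(iii) ≤ 7 units — holds.
(b) = T AND T AND T = true.
So (2) is satisfied (F OR T).
Overall = T AND T = true.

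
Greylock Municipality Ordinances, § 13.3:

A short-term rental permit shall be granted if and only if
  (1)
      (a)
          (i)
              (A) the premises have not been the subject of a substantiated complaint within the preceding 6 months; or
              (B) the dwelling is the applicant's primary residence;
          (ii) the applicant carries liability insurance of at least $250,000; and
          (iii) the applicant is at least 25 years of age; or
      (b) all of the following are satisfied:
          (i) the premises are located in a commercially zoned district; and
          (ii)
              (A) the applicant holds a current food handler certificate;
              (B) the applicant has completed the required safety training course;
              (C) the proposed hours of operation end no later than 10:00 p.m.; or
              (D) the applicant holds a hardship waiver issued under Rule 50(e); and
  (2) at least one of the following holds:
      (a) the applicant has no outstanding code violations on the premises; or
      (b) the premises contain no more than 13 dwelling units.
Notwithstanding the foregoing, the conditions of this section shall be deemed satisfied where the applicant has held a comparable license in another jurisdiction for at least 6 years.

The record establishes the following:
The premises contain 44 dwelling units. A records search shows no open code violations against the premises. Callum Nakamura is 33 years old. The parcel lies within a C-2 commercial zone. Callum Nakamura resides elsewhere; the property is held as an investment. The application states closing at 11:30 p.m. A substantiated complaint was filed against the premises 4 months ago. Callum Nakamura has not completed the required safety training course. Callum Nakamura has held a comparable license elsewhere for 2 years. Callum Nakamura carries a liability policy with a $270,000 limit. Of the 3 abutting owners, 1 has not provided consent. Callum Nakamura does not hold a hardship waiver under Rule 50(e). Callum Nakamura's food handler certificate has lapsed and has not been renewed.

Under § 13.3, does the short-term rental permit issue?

No — denied.

(A) no complaint in 6 mo. — not met.
(B) primary residence — not satisfied.
(i) = F OR F = false.
(ii) insurance ≥ $250,000 — holds.
(iii) age ≥ 25 — met.
(a) = F AND T AND T = false.
(i) commercially zoned — met.
(A) food handler cert. — not satisfied.
(B) safety training — fails.
(C) closes by 10 p.m. — fails.
(D) hardship waiver — not satisfied.
So (ii) is not satisfied (F OR F OR F OR F).
(b) = T AND F = false.
(1) = F OR F = false.
(a) no code violations — met.
(b) ≤ 13 units — fails.
So (2) is satisfied (T OR F).
Overall: F AND T → false.
Exception (prior license ≥ 6 yr) — not satisfied.
Result: main false OR exception false → false.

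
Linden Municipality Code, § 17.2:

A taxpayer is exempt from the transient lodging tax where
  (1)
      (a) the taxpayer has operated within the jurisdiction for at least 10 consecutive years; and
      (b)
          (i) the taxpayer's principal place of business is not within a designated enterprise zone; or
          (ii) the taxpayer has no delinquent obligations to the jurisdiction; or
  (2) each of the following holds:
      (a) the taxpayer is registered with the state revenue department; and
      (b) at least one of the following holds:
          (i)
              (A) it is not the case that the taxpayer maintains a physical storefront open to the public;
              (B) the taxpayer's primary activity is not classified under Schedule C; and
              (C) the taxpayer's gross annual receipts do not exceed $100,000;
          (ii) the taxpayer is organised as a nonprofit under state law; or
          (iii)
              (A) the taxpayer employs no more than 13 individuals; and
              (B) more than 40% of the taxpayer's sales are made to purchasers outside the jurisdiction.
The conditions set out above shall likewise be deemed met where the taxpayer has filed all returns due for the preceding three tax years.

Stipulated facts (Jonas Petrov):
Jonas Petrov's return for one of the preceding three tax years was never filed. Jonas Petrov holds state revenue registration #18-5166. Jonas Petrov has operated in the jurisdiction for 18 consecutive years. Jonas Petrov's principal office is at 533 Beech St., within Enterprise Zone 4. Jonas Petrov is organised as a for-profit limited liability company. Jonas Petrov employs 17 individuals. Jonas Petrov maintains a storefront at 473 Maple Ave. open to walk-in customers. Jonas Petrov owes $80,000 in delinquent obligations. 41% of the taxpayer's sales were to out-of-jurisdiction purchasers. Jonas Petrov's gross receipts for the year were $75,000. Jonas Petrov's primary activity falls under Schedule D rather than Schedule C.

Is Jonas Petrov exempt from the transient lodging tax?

No — not exempt.

(a) ≥ 10 yrs in jurisdiction — met.
(i) not (in enterprise zone) — not met.
(ii) no delinquency — not satisfied.
So (b) is not satisfied (F OR F).
(1): T AND F → false.
(a) state-registered — satisfied.
(A) not (has storefront) — not satisfied.
(B) not (Schedule C activity) — satisfied.
(C) receipts ≤ $100,000 — holds.
So (i) is not satisfied (F AND T AND T).
(ii) nonprofit — not met.
(A) ≤ 13 employees — fails.
(B) >40% out-of-jur. sales — holds.
(iii) = F AND T = false.
(b) = F OR F OR F = false.
So (2) is not satisfied (T AND F).
Overall = F OR F = false.
Exception (returns current) — not satisfied.
Result: main false OR exception false → false.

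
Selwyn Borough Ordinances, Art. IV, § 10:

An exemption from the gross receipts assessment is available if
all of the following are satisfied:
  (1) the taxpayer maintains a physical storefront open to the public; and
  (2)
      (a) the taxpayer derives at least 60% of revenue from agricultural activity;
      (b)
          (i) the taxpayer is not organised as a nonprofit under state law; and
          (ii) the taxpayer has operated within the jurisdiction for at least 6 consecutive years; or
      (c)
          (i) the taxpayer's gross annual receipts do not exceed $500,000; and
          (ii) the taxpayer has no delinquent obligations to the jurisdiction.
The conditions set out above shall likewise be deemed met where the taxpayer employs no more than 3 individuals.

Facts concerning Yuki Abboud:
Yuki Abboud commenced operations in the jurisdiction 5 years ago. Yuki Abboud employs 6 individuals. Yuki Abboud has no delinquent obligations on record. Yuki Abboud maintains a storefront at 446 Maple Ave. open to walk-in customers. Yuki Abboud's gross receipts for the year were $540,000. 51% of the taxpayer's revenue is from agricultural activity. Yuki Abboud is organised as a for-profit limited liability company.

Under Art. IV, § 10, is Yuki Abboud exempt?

No — not exempt.

(1) has storefront — satisfied.
(a) ≥60% agricultural — not satisfied.
(i) not (nonprofit) — met.
(ii) ≥ 6 yrs in jurisdiction — not satisfied.
(b): T AND F → false.
(i) receipts ≤ $500,000 — fails.
(ii) no delinquency — holds.
(c): F AND T → false.
(2) = F OR F OR F = false.
So Overall is not satisfied (T AND F).
Exception (≤ 3 employees) — not satisfied.
Result: main false OR exception false → false.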